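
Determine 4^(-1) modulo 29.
4^(-1) ≡ 22 (mod 29). Verification: 4 × 22 = 88 ≡ 1 (mod 29)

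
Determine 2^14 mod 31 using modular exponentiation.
Using repeated squaring. 14 = 8 + 4 + 2 (binary 1110). Repeated squaring mod 31: 2^1 ≡ 2; 2^2 ≡ 2² = 4 ≡ 4; 2^4 ≡ 4² = 16 ≡ 16; 2^8 ≡ 16² = 256 ≡ 8. Multiply: 2^14 = 2^8 × 2^4 × 2^2 ≡ 8 × 16 × 4 (mod 31): 8 × 16 = 128 ≡ 4; 4 × 4 = 16 ≡ 16. So 2^14 ≡ 16 (mod 31).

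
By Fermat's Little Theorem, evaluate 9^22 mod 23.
By Fermat's Little Theorem, 9^{22} ≡ 1 (mod 23) since 23 is prime and gcd(9, 23) = 1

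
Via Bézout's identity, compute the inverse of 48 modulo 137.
Extended GCD: 48(20) + 137(-7) = 1. So 48^(-1) ≡ 20 ≡ 20 (mod 137). Verify: 48 × 20 = 960 ≡ 1 (mod 137)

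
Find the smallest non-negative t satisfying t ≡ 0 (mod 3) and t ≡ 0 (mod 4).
M = 3 × 4 = 12. M₁ = 4, y₁ ≡ 1 (mod 3). M₂ = 3, y₂ ≡ 3 (mod 4). t = 0×4×1 + 0×3×3 ≡ 0 (mod 12)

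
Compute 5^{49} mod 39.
5

Using successive squaring:
Binary expansion of 49: 110001
Powers of 5 mod 39 (each is the square of the previous):
  5^1 ≡ 5 (mod 39)
  5^2 ≡ 5² = 25 ≡ 25 (mod 39)
  5^4 ≡ 25² = 625 ≡ 1 (mod 39)
  5^8 ≡ 1² = 1 ≡ 1 (mod 39)
  5^16 ≡ 1² = 1 ≡ 1 (mod 39)
  5^32 ≡ 1² = 1 ≡ 1 (mod 39)
49 = 32 + 16 + 1, so 5^49 = 5^32 × 5^16 × 5^1 ≡ 1 × 1 × 5 (mod 39)
Multiplying step by step:
  1 × 1 = 1 ≡ 1 (mod 39)
  1 × 5 = 5 ≡ 5 (mod 39)
Result: 5^49 ≡ 5 (mod 39)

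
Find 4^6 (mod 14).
6 = 4 + 2 (binary 110). Repeated squaring mod 14: 4^1 ≡ 4; 4^2 ≡ 4² = 16 ≡ 2; 4^4 ≡ 2² = 4 ≡ 4. Multiply: 4^6 = 4^4 × 4^2 ≡ 4 × 2 (mod 14): 4 × 2 = 8 ≡ 8. So 4^6 ≡ 8 (mod 14).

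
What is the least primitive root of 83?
2

A primitive root g modulo p has order p-1 = 82
Prime divisors of 82: [2, 41]
g is a primitive root iff g^(82/q) ≢ 1 (mod 83) for each prime divisor q
Testing small values:
  g = 2: 2^41 ≡ 82, 2^2 ≡ 4 (mod 83) → none is 1, primitive root!
The smallest primitive root is 2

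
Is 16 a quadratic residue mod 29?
By Euler's criterion: 16^{14} ≡ 1 (mod 29). Since this equals 1, 16 is a QR.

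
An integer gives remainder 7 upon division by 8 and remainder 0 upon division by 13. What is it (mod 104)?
M = 8 × 13 = 104. M₁ = 13, y₁ ≡ 5 (mod 8). M₂ = 8, y₂ ≡ 5 (mod 13). m = 7×13×5 + 0×8×5 ≡ 39 (mod 104). The smallest positive such number is 39.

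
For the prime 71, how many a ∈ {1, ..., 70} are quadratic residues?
For prime 71, there are (p-1)/2 = (71-1)/2 = 35 quadratic residues (excluding 0).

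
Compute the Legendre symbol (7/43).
(7/43) = 7^{21} mod 43 = -1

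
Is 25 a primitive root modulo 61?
p - 1 = 60 has prime divisors 2, 3, 5. Check 25^(60/q) mod 61 for each: 25^(60/2) = 25^30 ≡ 1, 25^(60/3) = 25^20 ≡ 13, 25^(60/5) = 25^12 ≡ 34 (mod 61). Since 25^30 ≡ 1 (mod 61), the order of 25 divides 30 (in fact the order is 15) ≠ 60, so it is not a primitive root.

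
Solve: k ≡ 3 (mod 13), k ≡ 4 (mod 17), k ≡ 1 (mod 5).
M = 13 × 17 × 5 = 1105. M₁ = 85, y₁ ≡ 2 (mod 13). M₂ = 65, y₂ ≡ 11 (mod 17). M₃ = 221, y₃ ≡ 1 (mod 5). k = 3×85×2 + 4×65×11 + 1×221×1 ≡ 276 (mod 1105)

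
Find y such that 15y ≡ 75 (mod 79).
5

Since gcd(15, 79) = 1 divides 75, a solution exists.
Multiply both sides by the inverse of 15 mod 79:
  15^(-1) mod 79 = 58
  x ≡ 58 × 75 ≡ 4350 ≡ 5 (mod 79)
Verification: 15 × 5 = 75 = 0 × 79 + 75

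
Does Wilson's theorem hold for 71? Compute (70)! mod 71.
(70)! mod 71 = 70. Since this equals -1 (mod 71), Wilson confirms 71 is prime.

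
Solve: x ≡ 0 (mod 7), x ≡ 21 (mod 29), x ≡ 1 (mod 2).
M = 7 × 29 × 2 = 406. M₁ = 58, y₁ ≡ 4 (mod 7). M₂ = 14, y₂ ≡ 27 (mod 29). M₃ = 203, y₃ ≡ 1 (mod 2). x = 0×58×4 + 21×14×27 + 1×203×1 ≡ 21 (mod 406)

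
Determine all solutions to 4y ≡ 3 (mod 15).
12

Since gcd(4, 15) = 1 divides 3, a solution exists.
Multiply both sides by the inverse of 4 mod 15:
  4^(-1) mod 15 = 4
  x ≡ 4 × 3 ≡ 12 ≡ 12 (mod 15)
Verification: 4 × 12 = 48 = 3 × 15 + 3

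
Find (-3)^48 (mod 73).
Using repeated squaring. (-3) ≡ 70 (mod 73). 48 = 32 + 16 (binary 110000). Repeated squaring mod 73: 70^1 ≡ 70; 70^2 ≡ 70² = 4900 ≡ 9; 70^4 ≡ 9² = 81 ≡ 8; 70^8 ≡ 8² = 64 ≡ 64; 70^16 ≡ 64² = 4096 ≡ 8; 70^32 ≡ 8² = 64 ≡ 64. Multiply: (-3)^48 ≡ 70^32 × 70^16 ≡ 64 × 8 (mod 73): 64 × 8 = 512 ≡ 1. So (-3)^48 ≡ 1 (mod 73).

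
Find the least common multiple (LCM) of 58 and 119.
6902

First find GCD(58, 119) using the Euclidean algorithm:
58 = 0 × 119 + 58
119 = 2 × 58 + 3
58 = 19 × 3 + 1
3 = 3 × 1 + 0
GCD(58, 119) = 1

LCM formula: LCM(a, b) = (a × b) / GCD(a, b)
LCM(58, 119) = (58 × 119) / 1
LCM(58, 119) = 6902 / 1
LCM(58, 119) = 6902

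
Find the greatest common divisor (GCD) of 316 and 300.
4

Using the Euclidean algorithm:
316 = 1 × 300 + 16
300 = 18 × 16 + 12
16 = 1 × 12 + 4
12 = 3 × 4 + 0

GCD(316, 300) = 4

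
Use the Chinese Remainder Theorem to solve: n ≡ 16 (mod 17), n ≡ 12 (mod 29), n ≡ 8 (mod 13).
4623

Using the Chinese Remainder Theorem:
M = product of moduli = 6409
For equation 1: M_1 = 377, 377 ≡ 3 (mod 17), inverse of 377 mod 17 is 6 (check: 3 × 6 = 18 ≡ 1 (mod 17))
For equation 2: M_2 = 221, 221 ≡ 18 (mod 29), inverse of 221 mod 29 is 21 (check: 18 × 21 = 378 ≡ 1 (mod 29))
For equation 3: M_3 = 493, 493 ≡ 12 (mod 13), inverse of 493 mod 13 is 12 (check: 12 × 12 = 144 ≡ 1 (mod 13))
Combine: n ≡ Σ r_i×M_i×(M_i⁻¹ mod m_i) = 16×377×6 + 12×221×21 + 8×493×12 = 36192 + 55692 + 47328 = 139212
139212 mod 6409 = 4623
n ≡ 4623 (mod 6409)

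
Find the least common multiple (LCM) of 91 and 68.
6188

First find GCD(91, 68) using the Euclidean algorithm:
91 = 1 × 68 + 23
68 = 2 × 23 + 22
23 = 1 × 22 + 1
22 = 22 × 1 + 0
GCD(91, 68) = 1

LCM formula: LCM(a, b) = (a × b) / GCD(a, b)
LCM(91, 68) = (91 × 68) / 1
LCM(91, 68) = 6188 / 1
LCM(91, 68) = 6188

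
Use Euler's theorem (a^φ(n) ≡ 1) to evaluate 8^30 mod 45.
By Euler: 8^{24} ≡ 1 (mod 45) since gcd(8, 45) = 1. 30 = 1×24 + 6. So 8^{30} ≡ 8^{6} ≡ 19 (mod 45)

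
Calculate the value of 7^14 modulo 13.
Using Fermat: 7^{12} ≡ 1 (mod 13). 14 ≡ 2 (mod 12). So 7^{14} ≡ 7^{2} ≡ 10 (mod 13)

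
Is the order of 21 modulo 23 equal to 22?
Yes, ord_23(21) = 22.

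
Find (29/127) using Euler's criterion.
(29/127) = 29^{63} mod 127 = -1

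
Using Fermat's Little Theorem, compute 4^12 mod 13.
By Fermat's Little Theorem, 4^{12} ≡ 1 (mod 13) since 13 is prime and gcd(4, 13) = 1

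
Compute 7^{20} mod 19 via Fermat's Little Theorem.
11

By Fermat's Little Theorem, a^(p-1) ≡ 1 (mod p) for prime p and gcd(a, p) = 1
Here p = 19, so 7^18 ≡ 1 (mod 19)
We can reduce the exponent: 20 mod 18 = 2
So 7^20 ≡ 7^2 (mod 19)
Computing: 7^2 mod 19 = 11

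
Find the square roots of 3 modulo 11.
The square roots of 3 mod 11 are 5 and 6. Verify: 5² = 25 ≡ 3 (mod 11)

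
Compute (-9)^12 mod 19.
Using repeated squaring. (-9) ≡ 10 (mod 19). 12 = 8 + 4 (binary 1100). Repeated squaring mod 19: 10^1 ≡ 10; 10^2 ≡ 10² = 100 ≡ 5; 10^4 ≡ 5² = 25 ≡ 6; 10^8 ≡ 6² = 36 ≡ 17. Multiply: (-9)^12 ≡ 10^8 × 10^4 ≡ 17 × 6 (mod 19): 17 × 6 = 102 ≡ 7. So (-9)^12 ≡ 7 (mod 19).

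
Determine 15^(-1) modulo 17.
15^(-1) ≡ 8 (mod 17). Verification: 15 × 8 = 120 ≡ 1 (mod 17)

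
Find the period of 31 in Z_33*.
Powers of 31 mod 33: 31^1≡31, 31^2≡4, 31^3≡25, 31^4≡16, 31^5≡1. Order = 5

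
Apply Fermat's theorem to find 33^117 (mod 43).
By Fermat: 33^{42} ≡ 1 (mod 43). 117 = 2×42 + 33. So 33^{117} ≡ 33^{33} ≡ 22 (mod 43)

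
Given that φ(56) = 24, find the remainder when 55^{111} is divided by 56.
By Euler: 55^{24} ≡ 1 (mod 56) since gcd(55, 56) = 1. 111 = 4×24 + 15. So 55^{111} ≡ 55^{15} ≡ 55 (mod 56)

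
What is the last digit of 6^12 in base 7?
Using Fermat: 6^{6} ≡ 1 (mod 7). 12 ≡ 0 (mod 6). So 6^{12} ≡ 6^{0} ≡ 1 (mod 7)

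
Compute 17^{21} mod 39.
38

Using successive squaring:
Binary expansion of 21: 10101
Powers of 17 mod 39 (each is the square of the previous):
  17^1 ≡ 17 (mod 39)
  17^2 ≡ 17² = 289 ≡ 16 (mod 39)
  17^4 ≡ 16² = 256 ≡ 22 (mod 39)
  17^8 ≡ 22² = 484 ≡ 16 (mod 39)
  17^16 ≡ 16² = 256 ≡ 22 (mod 39)
21 = 16 + 4 + 1, so 17^21 = 17^16 × 17^4 × 17^1 ≡ 22 × 22 × 17 (mod 39)
Multiplying step by step:
  22 × 22 = 484 ≡ 16 (mod 39)
  16 × 17 = 272 ≡ 38 (mod 39)
Result: 17^21 ≡ 38 (mod 39)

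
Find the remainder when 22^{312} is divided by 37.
By Fermat: 22^{36} ≡ 1 (mod 37). 312 = 8×36 + 24. So 22^{312} ≡ 22^{24} ≡ 10 (mod 37)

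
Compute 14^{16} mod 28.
0

Using successive squaring:
Binary expansion of 16: 10000
Powers of 14 mod 28 (each is the square of the previous):
  14^1 ≡ 14 (mod 28)
  14^2 ≡ 14² = 196 ≡ 0 (mod 28)
  14^4 ≡ 0² = 0 ≡ 0 (mod 28)
  14^8 ≡ 0² = 0 ≡ 0 (mod 28)
  14^16 ≡ 0² = 0 ≡ 0 (mod 28)
16 is a power of 2, so 14^16 is the last square: ≡ 0 (mod 28)
Result: 14^16 ≡ 0 (mod 28)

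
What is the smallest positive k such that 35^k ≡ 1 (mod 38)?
Powers of 35 mod 38: 35^1≡35, 35^2≡9, 35^3≡11, 35^4≡5, 35^5≡23, 35^6≡7, 35^7≡17, 35^8≡25, 35^9≡1. Order = 9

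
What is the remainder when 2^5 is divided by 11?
5 = 4 + 1 (binary 101). Repeated squaring mod 11: 2^1 ≡ 2; 2^2 ≡ 2² = 4 ≡ 4; 2^4 ≡ 4² = 16 ≡ 5. Multiply: 2^5 = 2^4 × 2^1 ≡ 5 × 2 (mod 11): 5 × 2 = 10 ≡ 10. So 2^5 ≡ 10 (mod 11).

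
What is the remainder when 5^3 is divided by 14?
3 = 2 + 1 (binary 11). Repeated squaring mod 14: 5^1 ≡ 5; 5^2 ≡ 5² = 25 ≡ 11. Multiply: 5^3 = 5^2 × 5^1 ≡ 11 × 5 (mod 14): 11 × 5 = 55 ≡ 13. So 5^3 ≡ 13 (mod 14).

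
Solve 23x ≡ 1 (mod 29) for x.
24

Using Extended Euclidean Algorithm:
gcd(23, 29) = 1
Bezout coefficients: 23 × -5 + 29 × 4 = 1
So 23 × -5 ≡ 1 (mod 29)
The inverse is -5 mod 29 = 24
Verification: 23 × 24 = 552 = 19 × 29 + 1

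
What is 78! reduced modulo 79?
By Wilson's theorem, (78)! ≡ -1 ≡ 78 (mod 79)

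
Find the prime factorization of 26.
2 × 13

Divide by primes starting from smallest:
26 ÷ 2 = 13
13 ÷ 13 = 1

26 = 2 × 13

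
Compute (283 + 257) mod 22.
12

(283 + 257) = 540
540 mod 22 = 12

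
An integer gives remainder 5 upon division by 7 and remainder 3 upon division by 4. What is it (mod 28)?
M = 7 × 4 = 28. M₁ = 4, y₁ ≡ 2 (mod 7). M₂ = 7, y₂ ≡ 3 (mod 4). y = 5×4×2 + 3×7×3 ≡ 19 (mod 28). The smallest positive such number is 19.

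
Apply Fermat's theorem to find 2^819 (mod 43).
By Fermat: 2^{42} ≡ 1 (mod 43). 819 ≡ 21 (mod 42). So 2^{819} ≡ 2^{21} ≡ 42 (mod 43)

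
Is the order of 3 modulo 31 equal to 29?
No, the actual order is 30, not 29.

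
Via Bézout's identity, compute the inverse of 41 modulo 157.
Extended GCD: 41(23) + 157(-6) = 1. So 41^(-1) ≡ 23 ≡ 23 (mod 157). Verify: 41 × 23 = 943 ≡ 1 (mod 157)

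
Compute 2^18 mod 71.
Using repeated squaring. 18 = 16 + 2 (binary 10010). Repeated squaring mod 71: 2^1 ≡ 2; 2^2 ≡ 2² = 4 ≡ 4; 2^4 ≡ 4² = 16 ≡ 16; 2^8 ≡ 16² = 256 ≡ 43; 2^16 ≡ 43² = 1849 ≡ 3. Multiply: 2^18 = 2^16 × 2^2 ≡ 3 × 4 (mod 71): 3 × 4 = 12 ≡ 12. So 2^18 ≡ 12 (mod 71).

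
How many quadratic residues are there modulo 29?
For prime 29, there are (p-1)/2 = (29-1)/2 = 14 quadratic residues (excluding 0).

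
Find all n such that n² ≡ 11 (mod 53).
The square roots of 11 mod 53 are 8 and 45. Verify: 8² = 64 ≡ 11 (mod 53)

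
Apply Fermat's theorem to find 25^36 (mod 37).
By Fermat's Little Theorem, 25^{36} ≡ 1 (mod 37) since 37 is prime and gcd(25, 37) = 1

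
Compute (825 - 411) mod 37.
7

(825 - 411) = 414
414 mod 37 = 7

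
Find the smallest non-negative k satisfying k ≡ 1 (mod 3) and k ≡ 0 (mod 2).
M = 3 × 2 = 6. M₁ = 2, y₁ ≡ 2 (mod 3). M₂ = 3, y₂ ≡ 1 (mod 2). k = 1×2×2 + 0×3×1 ≡ 4 (mod 6)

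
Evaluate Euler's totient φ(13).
12

Prime factorization: 13 = 13
Using the formula φ(n) = n × Π(1 - 1/p) for each prime factor p:
φ(13) = 13 × (1 - 1/13)
φ(13) = 12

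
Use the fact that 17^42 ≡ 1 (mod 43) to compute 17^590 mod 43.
By Fermat: 17^{42} ≡ 1 (mod 43). 590 ≡ 2 (mod 42). So 17^{590} ≡ 17^{2} ≡ 31 (mod 43)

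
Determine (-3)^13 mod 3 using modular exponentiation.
Using repeated squaring. (-3) ≡ 0 (mod 3). 13 = 8 + 4 + 1 (binary 1101). Repeated squaring mod 3: 0^1 ≡ 0; 0^2 ≡ 0² = 0 ≡ 0; 0^4 ≡ 0² = 0 ≡ 0; 0^8 ≡ 0² = 0 ≡ 0. Multiply: (-3)^13 ≡ 0^8 × 0^4 × 0^1 ≡ 0 × 0 × 0 (mod 3): 0 × 0 = 0 ≡ 0; 0 × 0 = 0 ≡ 0. So (-3)^13 ≡ 0 (mod 3).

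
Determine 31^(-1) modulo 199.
31^(-1) ≡ 122 (mod 199). Verification: 31 × 122 = 3782 ≡ 1 (mod 199)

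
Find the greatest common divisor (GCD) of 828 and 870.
6

Using the Euclidean algorithm:
828 = 0 × 870 + 828
870 = 1 × 828 + 42
828 = 19 × 42 + 30
42 = 1 × 30 + 12
30 = 2 × 12 + 6
12 = 2 × 6 + 0

GCD(828, 870) = 6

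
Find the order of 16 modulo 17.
Powers of 16 mod 17: 16^1≡16, 16^2≡1. Order = 2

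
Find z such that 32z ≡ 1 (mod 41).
32^(-1) ≡ 9 (mod 41). Verification: 32 × 9 = 288 ≡ 1 (mod 41)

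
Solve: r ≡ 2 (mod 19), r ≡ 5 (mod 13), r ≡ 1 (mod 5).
M = 19 × 13 × 5 = 1235. M₁ = 65, y₁ ≡ 12 (mod 19). M₂ = 95, y₂ ≡ 10 (mod 13). M₃ = 247, y₃ ≡ 3 (mod 5). r = 2×65×12 + 5×95×10 + 1×247×3 ≡ 876 (mod 1235)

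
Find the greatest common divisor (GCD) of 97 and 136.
1

Using the Euclidean algorithm:
97 = 0 × 136 + 97
136 = 1 × 97 + 39
97 = 2 × 39 + 19
39 = 2 × 19 + 1
19 = 19 × 1 + 0

GCD(97, 136) = 1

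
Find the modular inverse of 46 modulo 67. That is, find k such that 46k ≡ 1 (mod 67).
51

Using Extended Euclidean Algorithm:
gcd(46, 67) = 1
Bezout coefficients: 46 × -16 + 67 × 11 = 1
So 46 × -16 ≡ 1 (mod 67)
The inverse is -16 mod 67 = 51
Verification: 46 × 51 = 2346 = 35 × 67 + 1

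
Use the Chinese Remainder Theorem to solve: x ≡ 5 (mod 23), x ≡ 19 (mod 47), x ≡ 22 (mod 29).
22062

Using the Chinese Remainder Theorem:
M = product of moduli = 31349
For equation 1: M_1 = 1363, 1363 ≡ 6 (mod 23), inverse of 1363 mod 23 is 4 (check: 6 × 4 = 24 ≡ 1 (mod 23))
For equation 2: M_2 = 667, 667 ≡ 9 (mod 47), inverse of 667 mod 47 is 21 (check: 9 × 21 = 189 ≡ 1 (mod 47))
For equation 3: M_3 = 1081, 1081 ≡ 8 (mod 29), inverse of 1081 mod 29 is 11 (check: 8 × 11 = 88 ≡ 1 (mod 29))
Combine: x ≡ Σ r_i×M_i×(M_i⁻¹ mod m_i) = 5×1363×4 + 19×667×21 + 22×1081×11 = 27260 + 266133 + 261602 = 554995
554995 mod 31349 = 22062
x ≡ 22062 (mod 31349)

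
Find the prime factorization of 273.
3 × 7 × 13

Divide by primes starting from smallest:
273 ÷ 3 = 91
91 ÷ 7 = 13
13 ÷ 13 = 1

273 = 3 × 7 × 13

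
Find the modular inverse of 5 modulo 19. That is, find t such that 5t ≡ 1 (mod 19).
4

Using Extended Euclidean Algorithm:
gcd(5, 19) = 1
Bezout coefficients: 5 × 4 + 19 × -1 = 1
So 5 × 4 ≡ 1 (mod 19)
The inverse is 4 mod 19 = 4
Verification: 5 × 4 = 20 = 1 × 19 + 1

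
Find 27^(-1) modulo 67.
5

Using Extended Euclidean Algorithm:
gcd(27, 67) = 1
Bezout coefficients: 27 × 5 + 67 × -2 = 1
So 27 × 5 ≡ 1 (mod 67)
The inverse is 5 mod 67 = 5
Verification: 27 × 5 = 135 = 2 × 67 + 1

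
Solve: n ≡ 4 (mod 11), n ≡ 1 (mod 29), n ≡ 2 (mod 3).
M = 11 × 29 × 3 = 957. M₁ = 87, y₁ ≡ 10 (mod 11). M₂ = 33, y₂ ≡ 22 (mod 29). M₃ = 319, y₃ ≡ 1 (mod 3). n = 4×87×10 + 1×33×22 + 2×319×1 ≡ 59 (mod 957)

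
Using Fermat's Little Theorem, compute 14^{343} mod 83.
54

By Fermat's Little Theorem, a^(p-1) ≡ 1 (mod p) for prime p and gcd(a, p) = 1
Here p = 83, so 14^82 ≡ 1 (mod 83)
We can reduce the exponent: 343 mod 82 = 15
So 14^343 ≡ 14^15 (mod 83)
Computing: 14^15 mod 83 = 54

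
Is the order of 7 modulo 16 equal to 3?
No, the actual order is 2, not 3.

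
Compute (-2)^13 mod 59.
Using repeated squaring. (-2) ≡ 57 (mod 59). 13 = 8 + 4 + 1 (binary 1101). Repeated squaring mod 59: 57^1 ≡ 57; 57^2 ≡ 57² = 3249 ≡ 4; 57^4 ≡ 4² = 16 ≡ 16; 57^8 ≡ 16² = 256 ≡ 20. Multiply: (-2)^13 ≡ 57^8 × 57^4 × 57^1 ≡ 20 × 16 × 57 (mod 59): 20 × 16 = 320 ≡ 25; 25 × 57 = 1425 ≡ 9. So (-2)^13 ≡ 9 (mod 59).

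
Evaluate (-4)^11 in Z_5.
Using Fermat: (-4)^{4} ≡ 1 (mod 5). 11 ≡ 3 (mod 4). So (-4)^{11} ≡ (-4)^{3} ≡ 1 (mod 5)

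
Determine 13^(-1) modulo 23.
13^(-1) ≡ 16 (mod 23). Verification: 13 × 16 = 208 ≡ 1 (mod 23)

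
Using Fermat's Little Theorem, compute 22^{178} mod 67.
15

By Fermat's Little Theorem, a^(p-1) ≡ 1 (mod p) for prime p and gcd(a, p) = 1
Here p = 67, so 22^66 ≡ 1 (mod 67)
We can reduce the exponent: 178 mod 66 = 46
So 22^178 ≡ 22^46 (mod 67)
Computing: 22^46 mod 67 = 15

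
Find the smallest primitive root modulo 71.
7

A primitive root g modulo p has order p-1 = 70
Prime divisors of 70: [2, 5, 7]
g is a primitive root iff g^(70/q) ≢ 1 (mod 71) for each prime divisor q
Testing small values:
  g = 2: 2^35 ≡ 1, 2^14 ≡ 54, 2^10 ≡ 30 (mod 71) → 2^35 ≡ 1, not primitive root
  g = 3: 3^35 ≡ 1, 3^14 ≡ 54, 3^10 ≡ 48 (mod 71) → 3^35 ≡ 1, not primitive root
  g = 4: 4^35 ≡ 1, 4^14 ≡ 5, 4^10 ≡ 48 (mod 71) → 4^35 ≡ 1, not primitive root
  g = 5: 5^35 ≡ 1, 5^14 ≡ 57, 5^10 ≡ 1 (mod 71) → 5^35 ≡ 1, not primitive root
  g = 6: 6^35 ≡ 1, 6^14 ≡ 5, 6^10 ≡ 20 (mod 71) → 6^35 ≡ 1, not primitive root
  g = 7: 7^35 ≡ 70, 7^14 ≡ 54, 7^10 ≡ 45 (mod 71) → none is 1, primitive root!
The smallest primitive root is 7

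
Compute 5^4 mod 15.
4 = 4 (binary 100). Repeated squaring mod 15: 5^1 ≡ 5; 5^2 ≡ 5² = 25 ≡ 10; 5^4 ≡ 10² = 100 ≡ 10. So 5^4 ≡ 10 (mod 15).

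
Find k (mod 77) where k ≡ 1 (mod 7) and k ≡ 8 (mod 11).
M = 7 × 11 = 77. M₁ = 11, y₁ ≡ 2 (mod 7). M₂ = 7, y₂ ≡ 8 (mod 11). k = 1×11×2 + 8×7×8 ≡ 8 (mod 77)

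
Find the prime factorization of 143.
11 × 13

Divide by primes starting from smallest:
143 ÷ 11 = 13
13 ÷ 13 = 1

143 = 11 × 13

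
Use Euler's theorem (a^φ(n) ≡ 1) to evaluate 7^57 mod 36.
By Euler: 7^{12} ≡ 1 (mod 36) since gcd(7, 36) = 1. 57 = 4×12 + 9. So 7^{57} ≡ 7^{9} ≡ 19 (mod 36)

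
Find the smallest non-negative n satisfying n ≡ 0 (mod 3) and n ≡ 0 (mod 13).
M = 3 × 13 = 39. M₁ = 13, y₁ ≡ 1 (mod 3). M₂ = 3, y₂ ≡ 9 (mod 13). n = 0×13×1 + 0×3×9 ≡ 0 (mod 39)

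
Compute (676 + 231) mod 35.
32

(676 + 231) = 907
907 mod 35 = 32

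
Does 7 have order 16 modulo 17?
p - 1 = 16 has prime divisors 2. Check 7^(16/q) mod 17 for each: 7^(16/2) = 7^8 ≡ 16 (mod 17). None of these is 1, so 7 has order 16 = φ(17), so it is a primitive root mod 17.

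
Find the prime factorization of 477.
3^2 × 53

Divide by primes starting from smallest:
477 ÷ 3 = 159
159 ÷ 3 = 53
53 ÷ 53 = 1

477 = 3^2 × 53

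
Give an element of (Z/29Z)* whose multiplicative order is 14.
4 has order 14 mod 29 since 4^{14} ≡ 1 (mod 29) and no smaller power works.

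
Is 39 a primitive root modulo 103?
p - 1 = 102 has prime divisors 2, 3, 17. Check 39^(102/q) mod 103 for each: 39^(102/2) = 39^51 ≡ 102, 39^(102/3) = 39^34 ≡ 1, 39^(102/17) = 39^6 ≡ 81 (mod 103). Since 39^34 ≡ 1 (mod 103), the order of 39 divides 34 (in fact the order is 34) ≠ 102, so it is not a primitive root.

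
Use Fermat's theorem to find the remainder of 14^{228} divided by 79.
67

By Fermat's Little Theorem, a^(p-1) ≡ 1 (mod p) for prime p and gcd(a, p) = 1
Here p = 79, so 14^78 ≡ 1 (mod 79)
We can reduce the exponent: 228 mod 78 = 72
So 14^228 ≡ 14^72 (mod 79)
Computing: 14^72 mod 79 = 67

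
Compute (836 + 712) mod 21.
15

(836 + 712) = 1548
1548 mod 21 = 15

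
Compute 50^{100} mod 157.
144

Using successive squaring:
Binary expansion of 100: 1100100
Powers of 50 mod 157 (each is the square of the previous):
  50^1 ≡ 50 (mod 157)
  50^2 ≡ 50² = 2500 ≡ 145 (mod 157)
  50^4 ≡ 145² = 21025 ≡ 144 (mod 157)
  50^8 ≡ 144² = 20736 ≡ 12 (mod 157)
  50^16 ≡ 12² = 144 ≡ 144 (mod 157)
  50^32 ≡ 144² = 20736 ≡ 12 (mod 157)
  50^64 ≡ 12² = 144 ≡ 144 (mod 157)
100 = 64 + 32 + 4, so 50^100 = 50^64 × 50^32 × 50^4 ≡ 144 × 12 × 144 (mod 157)
Multiplying step by step:
  144 × 12 = 1728 ≡ 1 (mod 157)
  1 × 144 = 144 ≡ 144 (mod 157)
Result: 50^100 ≡ 144 (mod 157)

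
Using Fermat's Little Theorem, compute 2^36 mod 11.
By Fermat: 2^{10} ≡ 1 (mod 11). 36 = 3×10 + 6. So 2^{36} ≡ 2^{6} ≡ 9 (mod 11)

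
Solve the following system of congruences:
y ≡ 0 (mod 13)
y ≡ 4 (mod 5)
39

Using the Chinese Remainder Theorem:
M = product of moduli = 65
For equation 1: M_1 = 5, 5 ≡ 5 (mod 13), inverse of 5 mod 13 is 8 (check: 5 × 8 = 40 ≡ 1 (mod 13))
For equation 2: M_2 = 13, 13 ≡ 3 (mod 5), inverse of 13 mod 5 is 2 (check: 3 × 2 = 6 ≡ 1 (mod 5))
Combine: y ≡ Σ r_i×M_i×(M_i⁻¹ mod m_i) = 0×5×8 + 4×13×2 = 0 + 104 = 104
104 mod 65 = 39
y ≡ 39 (mod 65)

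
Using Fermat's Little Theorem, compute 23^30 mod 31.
By Fermat's Little Theorem, 23^{30} ≡ 1 (mod 31) since 31 is prime and gcd(23, 31) = 1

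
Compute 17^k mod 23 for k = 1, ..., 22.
g^1, g^2, ..., g^{22} mod 23: {17, 13, 14, 8, 21, 12, 20, 18, 7, 4, 22, 6, 10, 9, 15, 2, 11, 3, 5, 16, 19, 1}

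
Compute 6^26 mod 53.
Using repeated squaring. 26 = 16 + 8 + 2 (binary 11010). Repeated squaring mod 53: 6^1 ≡ 6; 6^2 ≡ 6² = 36 ≡ 36; 6^4 ≡ 36² = 1296 ≡ 24; 6^8 ≡ 24² = 576 ≡ 46; 6^16 ≡ 46² = 2116 ≡ 49. Multiply: 6^26 = 6^16 × 6^8 × 6^2 ≡ 49 × 46 × 36 (mod 53): 49 × 46 = 2254 ≡ 28; 28 × 36 = 1008 ≡ 1. So 6^26 ≡ 1 (mod 53).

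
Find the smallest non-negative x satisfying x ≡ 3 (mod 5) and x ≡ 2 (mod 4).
M = 5 × 4 = 20. M₁ = 4, y₁ ≡ 4 (mod 5). M₂ = 5, y₂ ≡ 1 (mod 4). x = 3×4×4 + 2×5×1 ≡ 18 (mod 20)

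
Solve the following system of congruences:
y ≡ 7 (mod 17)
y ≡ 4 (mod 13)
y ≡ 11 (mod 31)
3917

Using the Chinese Remainder Theorem:
M = product of moduli = 6851
For equation 1: M_1 = 403, 403 ≡ 12 (mod 17), inverse of 403 mod 17 is 10 (check: 12 × 10 = 120 ≡ 1 (mod 17))
For equation 2: M_2 = 527, 527 ≡ 7 (mod 13), inverse of 527 mod 13 is 2 (check: 7 × 2 = 14 ≡ 1 (mod 13))
For equation 3: M_3 = 221, 221 ≡ 4 (mod 31), inverse of 221 mod 31 is 8 (check: 4 × 8 = 32 ≡ 1 (mod 31))
Combine: y ≡ Σ r_i×M_i×(M_i⁻¹ mod m_i) = 7×403×10 + 4×527×2 + 11×221×8 = 28210 + 4216 + 19448 = 51874
51874 mod 6851 = 3917
y ≡ 3917 (mod 6851)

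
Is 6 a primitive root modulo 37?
p - 1 = 36 has prime divisors 2, 3. Check 6^(36/q) mod 37 for each: 6^(36/2) = 6^18 ≡ 36, 6^(36/3) = 6^12 ≡ 1 (mod 37). Since 6^12 ≡ 1 (mod 37), the order of 6 divides 12 (in fact the order is 4) ≠ 36, so it is not a primitive root.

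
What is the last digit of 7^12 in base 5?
Using Fermat: 7^{4} ≡ 1 (mod 5). 12 ≡ 0 (mod 4). So 7^{12} ≡ 7^{0} ≡ 1 (mod 5)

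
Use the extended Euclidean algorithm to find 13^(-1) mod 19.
Extended GCD: 13(3) + 19(-2) = 1. So 13^(-1) ≡ 3 ≡ 3 (mod 19). Verify: 13 × 3 = 39 ≡ 1 (mod 19)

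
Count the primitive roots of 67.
20

The number of primitive roots modulo p is φ(p-1) = φ(66)
φ(66) = 20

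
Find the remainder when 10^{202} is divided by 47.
By Fermat: 10^{46} ≡ 1 (mod 47). 202 = 4×46 + 18. So 10^{202} ≡ 10^{18} ≡ 3 (mod 47)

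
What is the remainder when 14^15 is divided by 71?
Using repeated squaring. 15 = 8 + 4 + 2 + 1 (binary 1111). Repeated squaring mod 71: 14^1 ≡ 14; 14^2 ≡ 14² = 196 ≡ 54; 14^4 ≡ 54² = 2916 ≡ 5; 14^8 ≡ 5² = 25 ≡ 25. Multiply: 14^15 = 14^8 × 14^4 × 14^2 × 14^1 ≡ 25 × 5 × 54 × 14 (mod 71): 25 × 5 = 125 ≡ 54; 54 × 54 = 2916 ≡ 5; 5 × 14 = 70 ≡ 70. So 14^15 ≡ 70 (mod 71).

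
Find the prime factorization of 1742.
2 × 13 × 67

Divide by primes starting from smallest:
1742 ÷ 2 = 871
871 ÷ 13 = 67
67 ÷ 67 = 1

1742 = 2 × 13 × 67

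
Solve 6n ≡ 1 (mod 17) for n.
3

Using Extended Euclidean Algorithm:
gcd(6, 17) = 1
Bezout coefficients: 6 × 3 + 17 × -1 = 1
So 6 × 3 ≡ 1 (mod 17)
The inverse is 3 mod 17 = 3
Verification: 6 × 3 = 18 = 1 × 17 + 1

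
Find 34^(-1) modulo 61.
9

Using Extended Euclidean Algorithm:
gcd(34, 61) = 1
Bezout coefficients: 34 × 9 + 61 × -5 = 1
So 34 × 9 ≡ 1 (mod 61)
The inverse is 9 mod 61 = 9
Verification: 34 × 9 = 306 = 5 × 61 + 1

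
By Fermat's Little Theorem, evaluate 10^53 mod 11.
By Fermat: 10^{10} ≡ 1 (mod 11). 53 = 5×10 + 3. So 10^{53} ≡ 10^{3} ≡ 10 (mod 11)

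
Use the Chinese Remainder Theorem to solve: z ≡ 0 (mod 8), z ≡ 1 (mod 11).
M = 8 × 11 = 88. M₁ = 11, y₁ ≡ 3 (mod 8). M₂ = 8, y₂ ≡ 7 (mod 11). z = 0×11×3 + 1×8×7 ≡ 56 (mod 88)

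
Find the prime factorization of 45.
3^2 × 5

Divide by primes starting from smallest:
45 ÷ 3 = 15
15 ÷ 3 = 5
5 ÷ 5 = 1

45 = 3^2 × 5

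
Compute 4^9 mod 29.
9 = 8 + 1 (binary 1001). Repeated squaring mod 29: 4^1 ≡ 4; 4^2 ≡ 4² = 16 ≡ 16; 4^4 ≡ 16² = 256 ≡ 24; 4^8 ≡ 24² = 576 ≡ 25. Multiply: 4^9 = 4^8 × 4^1 ≡ 25 × 4 (mod 29): 25 × 4 = 100 ≡ 13. So 4^9 ≡ 13 (mod 29).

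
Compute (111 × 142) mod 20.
2

(111 × 142) = 15762
15762 mod 20 = 2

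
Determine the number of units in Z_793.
720

Prime factorization: 793 = 13 × 61
Using the formula φ(n) = n × Π(1 - 1/p) for each prime factor p:
φ(793) = 793 × (1 - 1/13) × (1 - 1/61)
φ(793) = 720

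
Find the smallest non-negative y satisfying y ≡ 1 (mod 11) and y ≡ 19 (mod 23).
M = 11 × 23 = 253. M₁ = 23, y₁ ≡ 1 (mod 11). M₂ = 11, y₂ ≡ 21 (mod 23). y = 1×23×1 + 19×11×21 ≡ 111 (mod 253)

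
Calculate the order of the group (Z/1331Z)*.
1210

Prime factorization: 1331 = 11^3
Using the formula φ(n) = n × Π(1 - 1/p) for each prime factor p:
φ(1331) = 1331 × (1 - 1/11)
φ(1331) = 1210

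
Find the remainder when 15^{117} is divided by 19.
By Fermat: 15^{18} ≡ 1 (mod 19). 117 = 6×18 + 9. So 15^{117} ≡ 15^{9} ≡ 18 (mod 19)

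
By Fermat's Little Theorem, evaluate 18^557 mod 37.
By Fermat: 18^{36} ≡ 1 (mod 37). 557 ≡ 17 (mod 36). So 18^{557} ≡ 18^{17} ≡ 2 (mod 37)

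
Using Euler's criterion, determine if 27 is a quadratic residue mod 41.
By Euler's criterion: 27^{20} ≡ 40 (mod 41). Since this equals -1 (≡ 40), 27 is not a QR.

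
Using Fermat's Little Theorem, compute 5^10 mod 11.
By Fermat's Little Theorem, 5^{10} ≡ 1 (mod 11) since 11 is prime and gcd(5, 11) = 1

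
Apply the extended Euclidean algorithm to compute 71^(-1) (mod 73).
Extended GCD: 71(36) + 73(-35) = 1. So 71^(-1) ≡ 36 ≡ 36 (mod 73). Verify: 71 × 36 = 2556 ≡ 1 (mod 73)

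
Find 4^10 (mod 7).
10 = 8 + 2 (binary 1010). Repeated squaring mod 7: 4^1 ≡ 4; 4^2 ≡ 4² = 16 ≡ 2; 4^4 ≡ 2² = 4 ≡ 4; 4^8 ≡ 4² = 16 ≡ 2. Multiply: 4^10 = 4^8 × 4^2 ≡ 2 × 2 (mod 7): 2 × 2 = 4 ≡ 4. So 4^10 ≡ 4 (mod 7).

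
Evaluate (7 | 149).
(7/149) = 7^{74} mod 149 = 1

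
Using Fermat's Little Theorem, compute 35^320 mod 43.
By Fermat: 35^{42} ≡ 1 (mod 43). 320 = 7×42 + 26. So 35^{320} ≡ 35^{26} ≡ 41 (mod 43)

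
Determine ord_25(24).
Powers of 24 mod 25: 24^1≡24, 24^2≡1. Order = 2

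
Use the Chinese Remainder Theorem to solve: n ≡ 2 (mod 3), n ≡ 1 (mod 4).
M = 3 × 4 = 12. M₁ = 4, y₁ ≡ 1 (mod 3). M₂ = 3, y₂ ≡ 3 (mod 4). n = 2×4×1 + 1×3×3 ≡ 5 (mod 12)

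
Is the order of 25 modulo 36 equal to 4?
No, the actual order is 3, not 4.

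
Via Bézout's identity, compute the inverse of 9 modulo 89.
Extended GCD: 9(10) + 89(-1) = 1. So 9^(-1) ≡ 10 ≡ 10 (mod 89). Verify: 9 × 10 = 90 ≡ 1 (mod 89)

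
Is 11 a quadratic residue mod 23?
By Euler's criterion: 11^{11} ≡ 22 (mod 23). Since this equals -1 (≡ 22), 11 is not a QR.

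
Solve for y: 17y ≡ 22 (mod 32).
22

Since gcd(17, 32) = 1 divides 22, a solution exists.
Multiply both sides by the inverse of 17 mod 32:
  17^(-1) mod 32 = 17
  x ≡ 17 × 22 ≡ 374 ≡ 22 (mod 32)
Verification: 17 × 22 = 374 = 11 × 32 + 22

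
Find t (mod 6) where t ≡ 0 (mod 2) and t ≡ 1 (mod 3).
M = 2 × 3 = 6. M₁ = 3, y₁ ≡ 1 (mod 2). M₂ = 2, y₂ ≡ 2 (mod 3). t = 0×3×1 + 1×2×2 ≡ 4 (mod 6)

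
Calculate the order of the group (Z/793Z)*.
720

Prime factorization: 793 = 13 × 61
Using the formula φ(n) = n × Π(1 - 1/p) for each prime factor p:
φ(793) = 793 × (1 - 1/13) × (1 - 1/61)
φ(793) = 720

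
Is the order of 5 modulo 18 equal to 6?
Yes, ord_18(5) = 6.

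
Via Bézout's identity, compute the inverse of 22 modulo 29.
Extended GCD: 22(4) + 29(-3) = 1. So 22^(-1) ≡ 4 ≡ 4 (mod 29). Verify: 22 × 4 = 88 ≡ 1 (mod 29)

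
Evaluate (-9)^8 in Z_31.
(-9) ≡ 22 (mod 31). 8 = 8 (binary 1000). Repeated squaring mod 31: 22^1 ≡ 22; 22^2 ≡ 22² = 484 ≡ 19; 22^4 ≡ 19² = 361 ≡ 20; 22^8 ≡ 20² = 400 ≡ 28. So (-9)^8 ≡ 28 (mod 31).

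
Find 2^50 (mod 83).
Using repeated squaring. 50 = 32 + 16 + 2 (binary 110010). Repeated squaring mod 83: 2^1 ≡ 2; 2^2 ≡ 2² = 4 ≡ 4; 2^4 ≡ 4² = 16 ≡ 16; 2^8 ≡ 16² = 256 ≡ 7; 2^16 ≡ 7² = 49 ≡ 49; 2^32 ≡ 49² = 2401 ≡ 77. Multiply: 2^50 = 2^32 × 2^16 × 2^2 ≡ 77 × 49 × 4 (mod 83): 77 × 49 = 3773 ≡ 38; 38 × 4 = 152 ≡ 69. So 2^50 ≡ 69 (mod 83).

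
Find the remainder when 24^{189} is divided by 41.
By Fermat: 24^{40} ≡ 1 (mod 41). 189 = 4×40 + 29. So 24^{189} ≡ 24^{29} ≡ 26 (mod 41)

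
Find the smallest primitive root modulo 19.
2

A primitive root g modulo p has order p-1 = 18
Prime divisors of 18: [2, 3]
g is a primitive root iff g^(18/q) ≢ 1 (mod 19) for each prime divisor q
Testing small values:
  g = 2: 2^9 ≡ 18, 2^6 ≡ 7 (mod 19) → none is 1, primitive root!
The smallest primitive root is 2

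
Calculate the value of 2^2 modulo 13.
2 = 2 (binary 10). Repeated squaring mod 13: 2^1 ≡ 2; 2^2 ≡ 2² = 4 ≡ 4. So 2^2 ≡ 4 (mod 13).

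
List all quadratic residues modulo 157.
QRs mod 157: {1, 3, 4, 9, 10, 11, 12, 13, 14, 16, 17, 19, 25, 27, 30, 31, 33, 35, 36, 37, 39, 40, 42, 44, 46, 47, 48, 49, 51, 52, 56, 57, 58, 64, 67, 68, 71, 75, 76, 81, 82, 86, 89, 90, 93, 99, 100, 101, 105, 106, 108, 109, 110, 111, 113, 115, 117, 118, 120, 121, 122, 124, 126, 127, 130, 132, 138, 140, 141, 143, 144, 145, 146, 147, 148, 153, 154, 156}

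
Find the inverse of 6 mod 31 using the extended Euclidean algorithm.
Extended GCD: 6(-5) + 31(1) = 1. So 6^(-1) ≡ 26 ≡ 26 (mod 31). Verify: 6 × 26 = 156 ≡ 1 (mod 31)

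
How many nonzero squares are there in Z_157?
For prime 157, there are (p-1)/2 = (157-1)/2 = 78 quadratic residues (excluding 0).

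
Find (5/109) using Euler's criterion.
(5/109) = 5^{54} mod 109 = 1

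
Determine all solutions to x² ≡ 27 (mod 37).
The square roots of 27 mod 37 are 8 and 29. Verify: 8² = 64 ≡ 27 (mod 37)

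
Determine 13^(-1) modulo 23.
13^(-1) ≡ 16 (mod 23). Verification: 13 × 16 = 208 ≡ 1 (mod 23)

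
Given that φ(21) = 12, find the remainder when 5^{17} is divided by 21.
By Euler: 5^{12} ≡ 1 (mod 21) since gcd(5, 21) = 1. 17 = 1×12 + 5. So 5^{17} ≡ 5^{5} ≡ 17 (mod 21)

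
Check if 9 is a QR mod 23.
By Euler's criterion: 9^{11} ≡ 1 (mod 23). Since this equals 1, 9 is a QR.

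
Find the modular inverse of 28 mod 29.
28^(-1) ≡ 28 (mod 29). Verification: 28 × 28 = 784 ≡ 1 (mod 29)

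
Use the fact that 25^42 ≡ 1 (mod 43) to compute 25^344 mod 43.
By Fermat: 25^{42} ≡ 1 (mod 43). 344 = 8×42 + 8. So 25^{344} ≡ 25^{8} ≡ 40 (mod 43)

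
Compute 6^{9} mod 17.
11

Using successive squaring:
Binary expansion of 9: 1001
Powers of 6 mod 17 (each is the square of the previous):
  6^1 ≡ 6 (mod 17)
  6^2 ≡ 6² = 36 ≡ 2 (mod 17)
  6^4 ≡ 2² = 4 ≡ 4 (mod 17)
  6^8 ≡ 4² = 16 ≡ 16 (mod 17)
9 = 8 + 1, so 6^9 = 6^8 × 6^1 ≡ 16 × 6 (mod 17)
Multiplying step by step:
  16 × 6 = 96 ≡ 11 (mod 17)
Result: 6^9 ≡ 11 (mod 17)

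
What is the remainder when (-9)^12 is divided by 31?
Using repeated squaring. (-9) ≡ 22 (mod 31). 12 = 8 + 4 (binary 1100). Repeated squaring mod 31: 22^1 ≡ 22; 22^2 ≡ 22² = 484 ≡ 19; 22^4 ≡ 19² = 361 ≡ 20; 22^8 ≡ 20² = 400 ≡ 28. Multiply: (-9)^12 ≡ 22^8 × 22^4 ≡ 28 × 20 (mod 31): 28 × 20 = 560 ≡ 2. So (-9)^12 ≡ 2 (mod 31).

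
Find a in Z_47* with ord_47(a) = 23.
2 has order 23 mod 47 since 2^{23} ≡ 1 (mod 47) and no smaller power works.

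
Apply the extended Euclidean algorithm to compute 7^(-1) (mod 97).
Extended GCD: 7(14) + 97(-1) = 1. So 7^(-1) ≡ 14 ≡ 14 (mod 97). Verify: 7 × 14 = 98 ≡ 1 (mod 97)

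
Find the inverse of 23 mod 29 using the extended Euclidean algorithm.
Extended GCD: 23(-5) + 29(4) = 1. So 23^(-1) ≡ 24 ≡ 24 (mod 29). Verify: 23 × 24 = 552 ≡ 1 (mod 29)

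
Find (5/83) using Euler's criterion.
(5/83) = 5^{41} mod 83 = -1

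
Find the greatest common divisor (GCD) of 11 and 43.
1

Using the Euclidean algorithm:
11 = 0 × 43 + 11
43 = 3 × 11 + 10
11 = 1 × 10 + 1
10 = 10 × 1 + 0

GCD(11, 43) = 1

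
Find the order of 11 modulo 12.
Powers of 11 mod 12: 11^1≡11, 11^2≡1. Order = 2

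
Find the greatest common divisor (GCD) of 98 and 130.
2

Using the Euclidean algorithm:
98 = 0 × 130 + 98
130 = 1 × 98 + 32
98 = 3 × 32 + 2
32 = 16 × 2 + 0

GCD(98, 130) = 2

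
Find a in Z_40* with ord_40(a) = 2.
9 has order 2 mod 40 since 9^{2} ≡ 1 (mod 40) and no smaller power works.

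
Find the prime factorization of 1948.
2^2 × 487

Divide by primes starting from smallest:
1948 ÷ 2 = 974
974 ÷ 2 = 487
487 ÷ 487 = 1

1948 = 2^2 × 487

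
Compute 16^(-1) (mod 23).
16^(-1) ≡ 13 (mod 23). Verification: 16 × 13 = 208 ≡ 1 (mod 23)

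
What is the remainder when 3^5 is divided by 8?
5 = 4 + 1 (binary 101). Repeated squaring mod 8: 3^1 ≡ 3; 3^2 ≡ 3² = 9 ≡ 1; 3^4 ≡ 1² = 1 ≡ 1. Multiply: 3^5 = 3^4 × 3^1 ≡ 1 × 3 (mod 8): 1 × 3 = 3 ≡ 3. So 3^5 ≡ 3 (mod 8).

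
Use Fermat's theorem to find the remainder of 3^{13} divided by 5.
3

By Fermat's Little Theorem, a^(p-1) ≡ 1 (mod p) for prime p and gcd(a, p) = 1
Here p = 5, so 3^4 ≡ 1 (mod 5)
We can reduce the exponent: 13 mod 4 = 1
So 3^13 ≡ 3^1 (mod 5)
Computing: 3^1 mod 5 = 3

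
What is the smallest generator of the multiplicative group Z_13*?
p - 1 = 12 has prime divisors 2, 3. h is a primitive root mod 13 iff h^(12/q) ≢ 1 (mod 13) for each such q.
h = 2: 2^6 ≡ 12, 2^4 ≡ 3 (mod 13); none is 1, so 2 has order 12 and is a primitive root.
The smallest primitive root mod 13 is g = 2.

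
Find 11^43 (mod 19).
Using Fermat: 11^{18} ≡ 1 (mod 19). 43 ≡ 7 (mod 18). So 11^{43} ≡ 11^{7} ≡ 11 (mod 19)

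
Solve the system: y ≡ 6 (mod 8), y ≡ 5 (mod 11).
M = 8 × 11 = 88. M₁ = 11, y₁ ≡ 3 (mod 8). M₂ = 8, y₂ ≡ 7 (mod 11). y = 6×11×3 + 5×8×7 ≡ 38 (mod 88)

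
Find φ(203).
168

Prime factorization: 203 = 7 × 29
Using the formula φ(n) = n × Π(1 - 1/p) for each prime factor p:
φ(203) = 203 × (1 - 1/7) × (1 - 1/29)
φ(203) = 168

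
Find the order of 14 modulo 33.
Powers of 14 mod 33: 14^1≡14, 14^2≡31, 14^3≡5, 14^4≡4, 14^5≡23, 14^6≡25, 14^7≡20, 14^8≡16, 14^9≡26, 14^10≡1. Order = 10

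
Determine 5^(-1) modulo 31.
5^(-1) ≡ 25 (mod 31). Verification: 5 × 25 = 125 ≡ 1 (mod 31)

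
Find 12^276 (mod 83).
Using Fermat: 12^{82} ≡ 1 (mod 83). 276 ≡ 30 (mod 82). So 12^{276} ≡ 12^{30} ≡ 64 (mod 83)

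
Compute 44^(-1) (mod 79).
9

Using Extended Euclidean Algorithm:
gcd(44, 79) = 1
Bezout coefficients: 44 × 9 + 79 × -5 = 1
So 44 × 9 ≡ 1 (mod 79)
The inverse is 9 mod 79 = 9
Verification: 44 × 9 = 396 = 5 × 79 + 1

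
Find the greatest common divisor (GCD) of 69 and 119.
1

Using the Euclidean algorithm:
69 = 0 × 119 + 69
119 = 1 × 69 + 50
69 = 1 × 50 + 19
50 = 2 × 19 + 12
19 = 1 × 12 + 7
12 = 1 × 7 + 5
7 = 1 × 5 + 2
5 = 2 × 2 + 1
2 = 2 × 1 + 0

GCD(69, 119) = 1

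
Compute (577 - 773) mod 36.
20

(577 - 773) = -196
-196 mod 36 = 20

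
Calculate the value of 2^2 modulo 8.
2 = 2 (binary 10). Repeated squaring mod 8: 2^1 ≡ 2; 2^2 ≡ 2² = 4 ≡ 4. So 2^2 ≡ 4 (mod 8).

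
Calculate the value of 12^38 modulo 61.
Using repeated squaring. 38 = 32 + 4 + 2 (binary 100110). Repeated squaring mod 61: 12^1 ≡ 12; 12^2 ≡ 12² = 144 ≡ 22; 12^4 ≡ 22² = 484 ≡ 57; 12^8 ≡ 57² = 3249 ≡ 16; 12^16 ≡ 16² = 256 ≡ 12; 12^32 ≡ 12² = 144 ≡ 22. Multiply: 12^38 = 12^32 × 12^4 × 12^2 ≡ 22 × 57 × 22 (mod 61): 22 × 57 = 1254 ≡ 34; 34 × 22 = 748 ≡ 16. So 12^38 ≡ 16 (mod 61).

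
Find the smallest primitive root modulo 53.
p - 1 = 52 has prime divisors 2, 13. h is a primitive root mod 53 iff h^(52/q) ≢ 1 (mod 53) for each such q.
h = 2: 2^26 ≡ 52, 2^4 ≡ 16 (mod 53); none is 1, so 2 has order 52 and is a primitive root.
The smallest primitive root mod 53 is g = 2.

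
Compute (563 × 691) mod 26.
21

(563 × 691) = 389033
389033 mod 26 = 21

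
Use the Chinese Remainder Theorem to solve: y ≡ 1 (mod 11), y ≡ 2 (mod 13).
M = 11 × 13 = 143. M₁ = 13, y₁ ≡ 6 (mod 11). M₂ = 11, y₂ ≡ 6 (mod 13). y = 1×13×6 + 2×11×6 ≡ 67 (mod 143)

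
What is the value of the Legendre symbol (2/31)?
(2/31) = 2^{15} mod 31 = 1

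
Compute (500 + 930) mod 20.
10

(500 + 930) = 1430
1430 mod 20 = 10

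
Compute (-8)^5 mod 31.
(-8) ≡ 23 (mod 31). 5 = 4 + 1 (binary 101). Repeated squaring mod 31: 23^1 ≡ 23; 23^2 ≡ 23² = 529 ≡ 2; 23^4 ≡ 2² = 4 ≡ 4. Multiply: (-8)^5 ≡ 23^4 × 23^1 ≡ 4 × 23 (mod 31): 4 × 23 = 92 ≡ 30. So (-8)^5 ≡ 30 (mod 31).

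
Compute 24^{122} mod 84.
72

Using successive squaring:
Binary expansion of 122: 1111010
Powers of 24 mod 84 (each is the square of the previous):
  24^1 ≡ 24 (mod 84)
  24^2 ≡ 24² = 576 ≡ 72 (mod 84)
  24^4 ≡ 72² = 5184 ≡ 60 (mod 84)
  24^8 ≡ 60² = 3600 ≡ 72 (mod 84)
  24^16 ≡ 72² = 5184 ≡ 60 (mod 84)
  24^32 ≡ 60² = 3600 ≡ 72 (mod 84)
  24^64 ≡ 72² = 5184 ≡ 60 (mod 84)
122 = 64 + 32 + 16 + 8 + 2, so 24^122 = 24^64 × 24^32 × 24^16 × 24^8 × 24^2 ≡ 60 × 72 × 60 × 72 × 72 (mod 84)
Multiplying step by step:
  60 × 72 = 4320 ≡ 36 (mod 84)
  36 × 60 = 2160 ≡ 60 (mod 84)
  60 × 72 = 4320 ≡ 36 (mod 84)
  36 × 72 = 2592 ≡ 72 (mod 84)
Result: 24^122 ≡ 72 (mod 84)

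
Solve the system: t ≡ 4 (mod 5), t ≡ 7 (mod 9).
M = 5 × 9 = 45. M₁ = 9, y₁ ≡ 4 (mod 5). M₂ = 5, y₂ ≡ 2 (mod 9). t = 4×9×4 + 7×5×2 ≡ 34 (mod 45)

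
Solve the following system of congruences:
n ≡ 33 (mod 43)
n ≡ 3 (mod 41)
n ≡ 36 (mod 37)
46989

Using the Chinese Remainder Theorem:
M = product of moduli = 65231
For equation 1: M_1 = 1517, 1517 ≡ 12 (mod 43), inverse of 1517 mod 43 is 18 (check: 12 × 18 = 216 ≡ 1 (mod 43))
For equation 2: M_2 = 1591, 1591 ≡ 33 (mod 41), inverse of 1591 mod 41 is 5 (check: 33 × 5 = 165 ≡ 1 (mod 41))
For equation 3: M_3 = 1763, 1763 ≡ 24 (mod 37), inverse of 1763 mod 37 is 17 (check: 24 × 17 = 408 ≡ 1 (mod 37))
Combine: n ≡ Σ r_i×M_i×(M_i⁻¹ mod m_i) = 33×1517×18 + 3×1591×5 + 36×1763×17 = 901098 + 23865 + 1078956 = 2003919
2003919 mod 65231 = 46989
n ≡ 46989 (mod 65231)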